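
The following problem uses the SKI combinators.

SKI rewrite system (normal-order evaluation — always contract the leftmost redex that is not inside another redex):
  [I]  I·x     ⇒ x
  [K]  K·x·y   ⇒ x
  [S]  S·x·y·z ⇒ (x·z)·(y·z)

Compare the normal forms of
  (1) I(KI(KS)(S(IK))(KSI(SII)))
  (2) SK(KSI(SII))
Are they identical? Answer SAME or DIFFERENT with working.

Answer: SAME — A ⇓ SK(S(SII)), B ⇓ SK(S(SII))

Derivation:
Term A:
  start: I(KI(KS)(S(IK))(KSI(SII)))
  [1] KI(KS)(S(IK))(KSI(SII))
  [2] I(S(IK))(KSI(SII))
  [3] S(IK)(KSI(SII))
  [4] SK(KSI(SII))
  [5] SK(S(SII))

Term B:
  start: SK(KSI(SII))
  [1] SK(S(SII))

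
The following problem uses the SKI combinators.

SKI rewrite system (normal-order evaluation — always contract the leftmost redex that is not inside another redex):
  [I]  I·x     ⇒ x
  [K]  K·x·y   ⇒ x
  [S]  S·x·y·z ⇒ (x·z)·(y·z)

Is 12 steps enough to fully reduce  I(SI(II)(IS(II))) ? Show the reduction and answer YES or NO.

  start: I(SI(II)(IS(II)))
  [1] SI(II)(IS(II))
  [2] I(IS(II))(II(IS(II)))
  [3] IS(II)(II(IS(II)))
  [4] S(II)(II(IS(II)))
  [5] SI(II(IS(II)))
  [6] SI(I(IS(II)))
  [7] SI(IS(II))
  [8] SI(S(II))
  [9] SI(SI)

Answer: YES — reaches normal form SI(SI) in 9 ≤ 12 steps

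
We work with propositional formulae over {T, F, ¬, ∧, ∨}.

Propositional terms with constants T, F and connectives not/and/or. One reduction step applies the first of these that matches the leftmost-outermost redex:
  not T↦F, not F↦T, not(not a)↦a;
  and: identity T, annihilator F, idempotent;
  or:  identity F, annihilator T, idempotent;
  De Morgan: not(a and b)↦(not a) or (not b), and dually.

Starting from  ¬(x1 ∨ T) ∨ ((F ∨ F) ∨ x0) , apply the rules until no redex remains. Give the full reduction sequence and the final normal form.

Answer: normal form = x0  (in 6 steps)

Working:
  start: ¬(x1 ∨ T) ∨ ((F ∨ F) ∨ x0)
  [1] (¬x1 ∧ ¬T) ∨ ((F ∨ F) ∨ x0)
  [2] (¬x1 ∧ F) ∨ ((F ∨ F) ∨ x0)
  [3] F ∨ ((F ∨ F) ∨ x0)
  [4] (F ∨ F) ∨ x0
  [5] F ∨ x0
  [6] x0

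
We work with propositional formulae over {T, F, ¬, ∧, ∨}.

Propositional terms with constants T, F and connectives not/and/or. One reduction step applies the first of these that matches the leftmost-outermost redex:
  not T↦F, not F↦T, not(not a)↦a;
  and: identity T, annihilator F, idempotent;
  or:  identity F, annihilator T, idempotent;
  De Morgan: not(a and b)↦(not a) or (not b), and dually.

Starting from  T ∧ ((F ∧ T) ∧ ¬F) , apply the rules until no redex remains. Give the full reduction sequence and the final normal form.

  start: T ∧ ((F ∧ T) ∧ ¬F)
  [1] (F ∧ T) ∧ ¬F
  [2] F ∧ ¬F
  [3] F

Answer: normal form = F  (in 3 steps)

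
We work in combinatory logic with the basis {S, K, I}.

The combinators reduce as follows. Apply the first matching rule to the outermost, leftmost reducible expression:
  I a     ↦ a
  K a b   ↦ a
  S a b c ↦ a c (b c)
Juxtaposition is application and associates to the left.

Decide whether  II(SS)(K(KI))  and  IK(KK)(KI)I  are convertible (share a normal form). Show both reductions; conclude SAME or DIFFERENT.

Term A:
  start: II(SS)(K(KI))
  step 1: I(SS)(K(KI))
  step 2: SS(K(KI))

Term B:
  start: IK(KK)(KI)I
  step 1: K(KK)(KI)I
  step 2: KKI
  step 3: K

Answer: DIFFERENT — A ⇓ SS(K(KI)), B ⇓ K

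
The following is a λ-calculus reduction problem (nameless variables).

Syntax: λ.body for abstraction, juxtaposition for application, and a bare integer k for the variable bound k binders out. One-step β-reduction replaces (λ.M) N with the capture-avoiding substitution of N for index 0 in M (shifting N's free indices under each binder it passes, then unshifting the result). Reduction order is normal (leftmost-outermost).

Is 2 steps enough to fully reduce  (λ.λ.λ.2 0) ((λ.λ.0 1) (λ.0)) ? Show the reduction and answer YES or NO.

Answer: NO — after 2 steps the term is λ.λ.(λ.0 (λ.0)) 0, not yet normal

Working:
  start: (λ.λ.λ.2 0) ((λ.λ.0 1) (λ.0))
  →1  λ.λ.(λ.λ.0 1) (λ.0) 0
  →2  λ.λ.(λ.0 (λ.0)) 0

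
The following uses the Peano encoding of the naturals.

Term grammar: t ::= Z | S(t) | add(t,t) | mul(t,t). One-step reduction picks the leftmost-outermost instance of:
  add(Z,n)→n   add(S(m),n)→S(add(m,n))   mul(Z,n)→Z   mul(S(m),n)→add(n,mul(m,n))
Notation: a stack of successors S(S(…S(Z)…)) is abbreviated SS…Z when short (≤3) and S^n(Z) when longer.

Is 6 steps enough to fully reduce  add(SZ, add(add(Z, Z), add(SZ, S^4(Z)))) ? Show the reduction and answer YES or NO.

Answer: YES — reaches normal form S^6(Z) in 6 ≤ 6 steps

Derivation:
  start: add(SZ, add(add(Z, Z), add(SZ, S^4(Z))))
  [1] S(add(Z, add(add(Z, Z), add(SZ, S^4(Z)))))
  [2] S(add(add(Z, Z), add(SZ, S^4(Z))))
  [3] S(add(Z, add(SZ, S^4(Z))))
  [4] S(add(SZ, S^4(Z)))
  [5] S(S(add(Z, S^4(Z))))
  [6] S^6(Z)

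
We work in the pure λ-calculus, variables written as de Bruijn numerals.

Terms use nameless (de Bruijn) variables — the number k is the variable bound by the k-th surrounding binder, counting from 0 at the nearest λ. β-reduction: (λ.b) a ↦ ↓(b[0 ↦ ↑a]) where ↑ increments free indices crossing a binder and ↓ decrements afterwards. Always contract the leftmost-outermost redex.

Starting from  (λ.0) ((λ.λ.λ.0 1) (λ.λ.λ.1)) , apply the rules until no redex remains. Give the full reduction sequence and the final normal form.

Answer: normal form = λ.λ.0 1  (in 2 steps)

Reduction:
  start: (λ.0) ((λ.λ.λ.0 1) (λ.λ.λ.1))
  step 1: (λ.λ.λ.0 1) (λ.λ.λ.1)
  step 2: λ.λ.0 1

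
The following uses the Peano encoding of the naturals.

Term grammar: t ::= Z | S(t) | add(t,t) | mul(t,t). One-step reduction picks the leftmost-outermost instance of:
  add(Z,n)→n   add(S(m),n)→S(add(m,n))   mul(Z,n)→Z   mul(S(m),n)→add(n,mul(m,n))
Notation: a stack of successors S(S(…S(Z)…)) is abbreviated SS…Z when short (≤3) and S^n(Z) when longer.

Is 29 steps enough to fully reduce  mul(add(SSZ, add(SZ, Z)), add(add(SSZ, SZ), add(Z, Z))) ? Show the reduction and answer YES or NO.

  start: mul(add(SSZ, add(SZ, Z)), add(add(SSZ, SZ), add(Z, Z)))
  →1  mul(S(add(SZ, add(SZ, Z))), add(add(SSZ, SZ), add(Z, Z)))
  →2  add(add(add(SSZ, SZ), add(Z, Z)), mul(add(SZ, add(SZ, Z)), add(add(SSZ, SZ), add(Z, Z))))
  →3  add(add(S(add(SZ, SZ)), add(Z, Z)), mul(add(SZ, add(SZ, Z)), add(add(SSZ, SZ), add(Z, Z))))
  →4  add(S(add(add(SZ, SZ), add(Z, Z))), mul(add(SZ, add(SZ, Z)), add(add(SSZ, SZ), add(Z, Z))))
  →5  S(add(add(add(SZ, SZ), add(Z, Z)), mul(add(SZ, add(SZ, Z)), add(add(SSZ, SZ), add(Z, Z)))))
  →6  S(add(add(S(add(Z, SZ)), add(Z, Z)), mul(add(SZ, add(SZ, Z)), add(add(SSZ, SZ), add(Z, Z)))))
  →7  S(add(S(add(add(Z, SZ), add(Z, Z))), mul(add(SZ, add(SZ, Z)), add(add(SSZ, SZ), add(Z, Z)))))
  →8  S(S(add(add(add(Z, SZ), add(Z, Z)), mul(add(SZ, add(SZ, Z)), add(add(SSZ, SZ), add(Z, Z))))))
  →9  S(S(add(add(SZ, add(Z, Z)), mul(add(SZ, add(SZ, Z)), add(add(SSZ, SZ), add(Z, Z))))))
  →10  S(S(add(S(add(Z, add(Z, Z))), mul(add(SZ, add(SZ, Z)), add(add(SSZ, SZ), add(Z, Z))))))
  →11  S(S(S(add(add(Z, add(Z, Z)), mul(add(SZ, add(SZ, Z)), add(add(SSZ, SZ), add(Z, Z)))))))
  →12  S(S(S(add(add(Z, Z), mul(add(SZ, add(SZ, Z)), add(add(SSZ, SZ), add(Z, Z)))))))
  →13  S(S(S(add(Z, mul(add(SZ, add(SZ, Z)), add(add(SSZ, SZ), add(Z, Z)))))))
  →14  S(S(S(mul(add(SZ, add(SZ, Z)), add(add(SSZ, SZ), add(Z, Z))))))
  →15  S(S(S(mul(S(add(Z, add(SZ, Z))), add(add(SSZ, SZ), add(Z, Z))))))
  →16  S(S(S(add(add(add(SSZ, SZ), add(Z, Z)), mul(add(Z, add(SZ, Z)), add(add(SSZ, SZ), add(Z, Z)))))))
  →17  S(S(S(add(add(S(add(SZ, SZ)), add(Z, Z)), mul(add(Z, add(SZ, Z)), add(add(SSZ, SZ), add(Z, Z)))))))
  →18  S(S(S(add(S(add(add(SZ, SZ), add(Z, Z))), mul(add(Z, add(SZ, Z)), add(add(SSZ, SZ), add(Z, Z)))))))
  →19  S(S(S(S(add(add(add(SZ, SZ), add(Z, Z)), mul(add(Z, add(SZ, Z)), add(add(SSZ, SZ), add(Z, Z))))))))
  →20  S(S(S(S(add(add(S(add(Z, SZ)), add(Z, Z)), mul(add(Z, add(SZ, Z)), add(add(SSZ, SZ), add(Z, Z))))))))
  →21  S(S(S(S(add(S(add(add(Z, SZ), add(Z, Z))), mul(add(Z, add(SZ, Z)), add(add(SSZ, SZ), add(Z, Z))))))))
  →22  S(S(S(S(S(add(add(add(Z, SZ), add(Z, Z)), mul(add(Z, add(SZ, Z)), add(add(SSZ, SZ), add(Z, Z)))))))))
  →23  S(S(S(S(S(add(add(SZ, add(Z, Z)), mul(add(Z, add(SZ, Z)), add(add(SSZ, SZ), add(Z, Z)))))))))
  →24  S(S(S(S(S(add(S(add(Z, add(Z, Z))), mul(add(Z, add(SZ, Z)), add(add(SSZ, SZ), add(Z, Z)))))))))
  →25  S(S(S(S(S(S(add(add(Z, add(Z, Z)), mul(add(Z, add(SZ, Z)), add(add(SSZ, SZ), add(Z, Z))))))))))
  →26  S(S(S(S(S(S(add(add(Z, Z), mul(add(Z, add(SZ, Z)), add(add(SSZ, SZ), add(Z, Z))))))))))
  →27  S(S(S(S(S(S(add(Z, mul(add(Z, add(SZ, Z)), add(add(SSZ, SZ), add(Z, Z))))))))))
  →28  S(S(S(S(S(S(mul(add(Z, add(SZ, Z)), add(add(SSZ, SZ), add(Z, Z)))))))))
  →29  S(S(S(S(S(S(mul(add(SZ, Z), add(add(SSZ, SZ), add(Z, Z)))))))))

Answer: NO — after 29 steps the term is S(S(S(S(S(S(mul(add(SZ, Z), add(add(SSZ, SZ), add(Z, Z))))))))), not yet normal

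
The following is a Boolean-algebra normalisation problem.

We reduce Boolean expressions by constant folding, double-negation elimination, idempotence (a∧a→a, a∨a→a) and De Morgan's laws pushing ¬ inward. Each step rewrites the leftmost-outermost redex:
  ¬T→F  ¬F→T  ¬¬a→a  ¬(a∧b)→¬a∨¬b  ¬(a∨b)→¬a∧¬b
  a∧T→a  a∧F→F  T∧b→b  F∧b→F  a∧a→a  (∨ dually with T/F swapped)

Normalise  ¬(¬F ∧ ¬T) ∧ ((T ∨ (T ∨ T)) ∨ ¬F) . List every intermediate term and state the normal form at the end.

  start: ¬(¬F ∧ ¬T) ∧ ((T ∨ (T ∨ T)) ∨ ¬F)
  →1  (¬¬F ∨ ¬¬T) ∧ ((T ∨ (T ∨ T)) ∨ ¬F)
  →2  (F ∨ ¬¬T) ∧ ((T ∨ (T ∨ T)) ∨ ¬F)
  →3  ¬¬T ∧ ((T ∨ (T ∨ T)) ∨ ¬F)
  →4  T ∧ ((T ∨ (T ∨ T)) ∨ ¬F)
  →5  (T ∨ (T ∨ T)) ∨ ¬F
  →6  T ∨ ¬F
  →7  T

Answer: normal form = T  (in 7 steps)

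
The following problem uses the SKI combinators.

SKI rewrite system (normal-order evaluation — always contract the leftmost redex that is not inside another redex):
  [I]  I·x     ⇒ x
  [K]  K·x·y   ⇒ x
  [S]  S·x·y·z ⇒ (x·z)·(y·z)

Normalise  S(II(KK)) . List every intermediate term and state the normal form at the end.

Answer: normal form = S(KK)  (in 2 steps)

Working:
  start: S(II(KK))
  step 1: S(I(KK))
  step 2: S(KK)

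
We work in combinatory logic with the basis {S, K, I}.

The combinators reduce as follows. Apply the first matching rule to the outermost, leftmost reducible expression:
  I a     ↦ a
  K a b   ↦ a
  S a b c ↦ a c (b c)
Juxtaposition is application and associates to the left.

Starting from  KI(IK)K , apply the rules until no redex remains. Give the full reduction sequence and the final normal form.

  start: KI(IK)K
  step 1: IK
  step 2: K

Answer: normal form = K  (in 2 steps)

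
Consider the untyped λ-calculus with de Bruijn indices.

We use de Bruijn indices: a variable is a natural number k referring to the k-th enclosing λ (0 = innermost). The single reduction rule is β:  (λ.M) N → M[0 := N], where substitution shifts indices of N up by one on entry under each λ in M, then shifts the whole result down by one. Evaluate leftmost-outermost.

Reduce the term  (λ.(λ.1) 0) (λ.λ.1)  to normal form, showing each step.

Answer: normal form = λ.λ.1  (in 2 steps)

Derivation:
  start: (λ.(λ.1) 0) (λ.λ.1)
  →1  (λ.λ.λ.1) (λ.λ.1)
  →2  λ.λ.1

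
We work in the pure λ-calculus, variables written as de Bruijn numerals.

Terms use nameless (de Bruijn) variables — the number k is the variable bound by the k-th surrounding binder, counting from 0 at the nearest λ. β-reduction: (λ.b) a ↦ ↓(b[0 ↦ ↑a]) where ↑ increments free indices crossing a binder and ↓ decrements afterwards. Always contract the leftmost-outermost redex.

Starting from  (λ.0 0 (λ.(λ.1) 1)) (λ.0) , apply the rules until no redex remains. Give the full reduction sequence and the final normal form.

  start: (λ.0 0 (λ.(λ.1) 1)) (λ.0)
  →1  (λ.0) (λ.0) (λ.(λ.1) (λ.0))
  →2  (λ.0) (λ.(λ.1) (λ.0))
  →3  λ.(λ.1) (λ.0)
  →4  λ.0

Answer: normal form = λ.0  (in 4 steps)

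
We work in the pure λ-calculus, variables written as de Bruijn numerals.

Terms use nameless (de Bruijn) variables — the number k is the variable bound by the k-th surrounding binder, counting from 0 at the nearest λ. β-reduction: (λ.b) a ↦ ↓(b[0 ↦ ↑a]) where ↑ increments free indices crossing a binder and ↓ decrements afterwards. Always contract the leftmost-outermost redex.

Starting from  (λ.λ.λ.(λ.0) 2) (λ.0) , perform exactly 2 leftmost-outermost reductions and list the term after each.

  start: (λ.λ.λ.(λ.0) 2) (λ.0)
  step 1: λ.λ.(λ.0) (λ.0)
  step 2: λ.λ.λ.0

Answer: after 2 steps: λ.λ.λ.0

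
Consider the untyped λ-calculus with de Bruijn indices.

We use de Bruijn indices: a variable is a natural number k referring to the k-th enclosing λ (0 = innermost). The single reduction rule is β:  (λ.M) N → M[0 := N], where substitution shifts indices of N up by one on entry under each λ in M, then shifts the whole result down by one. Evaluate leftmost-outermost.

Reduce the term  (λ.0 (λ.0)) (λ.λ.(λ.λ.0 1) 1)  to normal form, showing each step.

  start: (λ.0 (λ.0)) (λ.λ.(λ.λ.0 1) 1)
  step 1: (λ.λ.(λ.λ.0 1) 1) (λ.0)
  step 2: λ.(λ.λ.0 1) (λ.0)
  step 3: λ.λ.0 (λ.0)

Answer: normal form = λ.λ.0 (λ.0)  (in 3 steps)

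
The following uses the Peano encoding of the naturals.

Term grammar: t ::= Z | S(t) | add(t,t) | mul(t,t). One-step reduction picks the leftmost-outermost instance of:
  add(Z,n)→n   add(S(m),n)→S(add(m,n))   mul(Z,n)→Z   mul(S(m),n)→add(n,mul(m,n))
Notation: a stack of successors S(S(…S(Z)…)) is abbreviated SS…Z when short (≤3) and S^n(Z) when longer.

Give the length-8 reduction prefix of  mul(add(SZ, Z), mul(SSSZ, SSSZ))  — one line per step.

  start: mul(add(SZ, Z), mul(SSSZ, SSSZ))
  [1] mul(S(add(Z, Z)), mul(SSSZ, SSSZ))
  [2] add(mul(SSSZ, SSSZ), mul(add(Z, Z), mul(SSSZ, SSSZ)))
  [3] add(add(SSSZ, mul(SSZ, SSSZ)), mul(add(Z, Z), mul(SSSZ, SSSZ)))
  [4] add(S(add(SSZ, mul(SSZ, SSSZ))), mul(add(Z, Z), mul(SSSZ, SSSZ)))
  [5] S(add(add(SSZ, mul(SSZ, SSSZ)), mul(add(Z, Z), mul(SSSZ, SSSZ))))
  [6] S(add(S(add(SZ, mul(SSZ, SSSZ))), mul(add(Z, Z), mul(SSSZ, SSSZ))))
  [7] S(S(add(add(SZ, mul(SSZ, SSSZ)), mul(add(Z, Z), mul(SSSZ, SSSZ)))))
  [8] S(S(add(S(add(Z, mul(SSZ, SSSZ))), mul(add(Z, Z), mul(SSSZ, SSSZ)))))

Answer: after 8 steps: S(S(add(S(add(Z, mul(SSZ, SSSZ))), mul(add(Z, Z), mul(SSSZ, SSSZ)))))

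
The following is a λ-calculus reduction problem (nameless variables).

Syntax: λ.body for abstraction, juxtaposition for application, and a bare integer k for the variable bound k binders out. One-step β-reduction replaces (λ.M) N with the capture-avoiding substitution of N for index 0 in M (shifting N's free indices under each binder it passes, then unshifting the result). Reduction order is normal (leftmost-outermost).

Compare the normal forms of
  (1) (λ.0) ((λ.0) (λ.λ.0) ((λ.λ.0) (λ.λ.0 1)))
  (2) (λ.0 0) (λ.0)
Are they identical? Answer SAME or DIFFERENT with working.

Term A:
  start: (λ.0) ((λ.0) (λ.λ.0) ((λ.λ.0) (λ.λ.0 1)))
  step 1: (λ.0) (λ.λ.0) ((λ.λ.0) (λ.λ.0 1))
  step 2: (λ.λ.0) ((λ.λ.0) (λ.λ.0 1))
  step 3: λ.0

Term B:
  start: (λ.0 0) (λ.0)
  step 1: (λ.0) (λ.0)
  step 2: λ.0

Answer: SAME — A ⇓ λ.0, B ⇓ λ.0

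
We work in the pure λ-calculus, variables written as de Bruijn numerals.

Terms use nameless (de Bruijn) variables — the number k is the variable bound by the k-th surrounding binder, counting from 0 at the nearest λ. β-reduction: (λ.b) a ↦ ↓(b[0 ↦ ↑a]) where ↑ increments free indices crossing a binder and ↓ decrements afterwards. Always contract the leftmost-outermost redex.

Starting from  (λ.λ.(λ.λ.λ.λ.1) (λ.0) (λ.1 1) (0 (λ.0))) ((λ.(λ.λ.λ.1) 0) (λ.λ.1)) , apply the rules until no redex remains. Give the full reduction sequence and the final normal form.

  start: (λ.λ.(λ.λ.λ.λ.1) (λ.0) (λ.1 1) (0 (λ.0))) ((λ.(λ.λ.λ.1) 0) (λ.λ.1))
  step 1: λ.(λ.λ.λ.λ.1) (λ.0) (λ.1 1) (0 (λ.0))
  step 2: λ.(λ.λ.λ.1) (λ.1 1) (0 (λ.0))
  step 3: λ.(λ.λ.1) (0 (λ.0))
  step 4: λ.λ.1 (λ.0)

Answer: normal form = λ.λ.1 (λ.0)  (in 4 steps)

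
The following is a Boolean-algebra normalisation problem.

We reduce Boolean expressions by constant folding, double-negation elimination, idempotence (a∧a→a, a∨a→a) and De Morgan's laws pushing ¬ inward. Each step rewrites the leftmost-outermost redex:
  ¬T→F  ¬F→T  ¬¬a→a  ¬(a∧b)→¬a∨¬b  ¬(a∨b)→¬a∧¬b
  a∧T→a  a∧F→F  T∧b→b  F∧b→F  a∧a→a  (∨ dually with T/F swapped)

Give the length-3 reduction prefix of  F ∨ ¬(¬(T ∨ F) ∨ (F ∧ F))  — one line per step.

  start: F ∨ ¬(¬(T ∨ F) ∨ (F ∧ F))
  →1  ¬(¬(T ∨ F) ∨ (F ∧ F))
  →2  ¬¬(T ∨ F) ∧ ¬(F ∧ F)
  →3  (T ∨ F) ∧ ¬(F ∧ F)

Answer: after 3 steps: (T ∨ F) ∧ ¬(F ∧ F)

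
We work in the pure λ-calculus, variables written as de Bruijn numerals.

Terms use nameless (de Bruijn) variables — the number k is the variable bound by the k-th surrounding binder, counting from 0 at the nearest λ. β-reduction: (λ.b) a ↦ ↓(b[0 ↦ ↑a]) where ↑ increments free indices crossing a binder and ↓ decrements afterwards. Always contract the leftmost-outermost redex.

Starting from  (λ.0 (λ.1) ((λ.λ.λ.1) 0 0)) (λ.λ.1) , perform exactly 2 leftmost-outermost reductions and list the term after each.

Answer: after 2 steps: (λ.λ.λ.λ.1) ((λ.λ.λ.1) (λ.λ.1) (λ.λ.1))

Reduction:
  start: (λ.0 (λ.1) ((λ.λ.λ.1) 0 0)) (λ.λ.1)
  step 1: (λ.λ.1) (λ.λ.λ.1) ((λ.λ.λ.1) (λ.λ.1) (λ.λ.1))
  step 2: (λ.λ.λ.λ.1) ((λ.λ.λ.1) (λ.λ.1) (λ.λ.1))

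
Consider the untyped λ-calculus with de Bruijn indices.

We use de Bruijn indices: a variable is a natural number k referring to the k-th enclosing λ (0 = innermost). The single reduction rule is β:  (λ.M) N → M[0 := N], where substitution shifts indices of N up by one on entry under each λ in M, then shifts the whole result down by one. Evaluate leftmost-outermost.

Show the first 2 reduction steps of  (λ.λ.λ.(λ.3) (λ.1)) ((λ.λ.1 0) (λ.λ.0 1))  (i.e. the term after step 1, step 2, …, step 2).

Answer: after 2 steps: λ.λ.(λ.λ.1 0) (λ.λ.0 1)

Working:
  start: (λ.λ.λ.(λ.3) (λ.1)) ((λ.λ.1 0) (λ.λ.0 1))
  [1] λ.λ.(λ.(λ.λ.1 0) (λ.λ.0 1)) (λ.1)
  [2] λ.λ.(λ.λ.1 0) (λ.λ.0 1)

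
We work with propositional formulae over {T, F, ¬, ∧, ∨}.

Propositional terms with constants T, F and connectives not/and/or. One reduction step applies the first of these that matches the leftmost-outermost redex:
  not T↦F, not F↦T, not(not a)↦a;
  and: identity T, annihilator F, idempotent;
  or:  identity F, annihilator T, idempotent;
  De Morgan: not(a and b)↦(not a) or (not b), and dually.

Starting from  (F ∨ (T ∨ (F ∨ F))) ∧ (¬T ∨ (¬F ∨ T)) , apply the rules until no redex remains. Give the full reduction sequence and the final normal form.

  start: (F ∨ (T ∨ (F ∨ F))) ∧ (¬T ∨ (¬F ∨ T))
  →1  (T ∨ (F ∨ F)) ∧ (¬T ∨ (¬F ∨ T))
  →2  T ∧ (¬T ∨ (¬F ∨ T))
  →3  ¬T ∨ (¬F ∨ T)
  →4  F ∨ (¬F ∨ T)
  →5  ¬F ∨ T
  →6  T

Answer: normal form = T  (in 6 steps)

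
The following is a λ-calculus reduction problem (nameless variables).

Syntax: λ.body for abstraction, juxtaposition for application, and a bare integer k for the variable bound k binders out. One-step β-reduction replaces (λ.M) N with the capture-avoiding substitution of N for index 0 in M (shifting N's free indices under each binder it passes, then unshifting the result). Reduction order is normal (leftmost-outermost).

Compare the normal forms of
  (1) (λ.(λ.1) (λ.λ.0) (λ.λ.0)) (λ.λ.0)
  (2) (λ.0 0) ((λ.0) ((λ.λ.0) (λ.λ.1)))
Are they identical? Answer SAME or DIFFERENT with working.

Term A:
  start: (λ.(λ.1) (λ.λ.0) (λ.λ.0)) (λ.λ.0)
  →1  (λ.λ.λ.0) (λ.λ.0) (λ.λ.0)
  →2  (λ.λ.0) (λ.λ.0)
  →3  λ.0

Term B:
  start: (λ.0 0) ((λ.0) ((λ.λ.0) (λ.λ.1)))
  →1  (λ.0) ((λ.λ.0) (λ.λ.1)) ((λ.0) ((λ.λ.0) (λ.λ.1)))
  →2  (λ.λ.0) (λ.λ.1) ((λ.0) ((λ.λ.0) (λ.λ.1)))
  →3  (λ.0) ((λ.0) ((λ.λ.0) (λ.λ.1)))
  →4  (λ.0) ((λ.λ.0) (λ.λ.1))
  →5  (λ.λ.0) (λ.λ.1)
  →6  λ.0

Answer: SAME — A ⇓ λ.0, B ⇓ λ.0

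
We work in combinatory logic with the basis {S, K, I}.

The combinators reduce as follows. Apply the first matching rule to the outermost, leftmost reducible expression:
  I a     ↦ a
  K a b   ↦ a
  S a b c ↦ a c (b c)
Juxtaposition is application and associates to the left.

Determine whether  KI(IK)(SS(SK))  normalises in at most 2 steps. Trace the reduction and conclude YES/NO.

Answer: YES — reaches normal form SS(SK) in 2 ≤ 2 steps

Derivation:
  start: KI(IK)(SS(SK))
  [1] I(SS(SK))
  [2] SS(SK)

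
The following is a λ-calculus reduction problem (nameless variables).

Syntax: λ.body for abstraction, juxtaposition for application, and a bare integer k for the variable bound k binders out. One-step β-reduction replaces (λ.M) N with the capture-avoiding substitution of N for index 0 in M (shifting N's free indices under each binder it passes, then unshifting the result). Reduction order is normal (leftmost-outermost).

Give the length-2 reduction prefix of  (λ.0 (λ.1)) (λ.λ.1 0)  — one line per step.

Answer: after 2 steps: λ.(λ.λ.λ.1 0) 0

Derivation:
  start: (λ.0 (λ.1)) (λ.λ.1 0)
  [1] (λ.λ.1 0) (λ.λ.λ.1 0)
  [2] λ.(λ.λ.λ.1 0) 0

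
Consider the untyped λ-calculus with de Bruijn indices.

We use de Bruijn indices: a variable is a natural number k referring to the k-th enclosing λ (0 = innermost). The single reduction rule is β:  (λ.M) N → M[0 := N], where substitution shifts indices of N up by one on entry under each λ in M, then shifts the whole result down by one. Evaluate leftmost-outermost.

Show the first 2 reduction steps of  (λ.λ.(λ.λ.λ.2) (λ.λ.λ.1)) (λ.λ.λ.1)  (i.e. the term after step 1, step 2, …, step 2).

  start: (λ.λ.(λ.λ.λ.2) (λ.λ.λ.1)) (λ.λ.λ.1)
  step 1: λ.(λ.λ.λ.2) (λ.λ.λ.1)
  step 2: λ.λ.λ.λ.λ.λ.1

Answer: after 2 steps: λ.λ.λ.λ.λ.λ.1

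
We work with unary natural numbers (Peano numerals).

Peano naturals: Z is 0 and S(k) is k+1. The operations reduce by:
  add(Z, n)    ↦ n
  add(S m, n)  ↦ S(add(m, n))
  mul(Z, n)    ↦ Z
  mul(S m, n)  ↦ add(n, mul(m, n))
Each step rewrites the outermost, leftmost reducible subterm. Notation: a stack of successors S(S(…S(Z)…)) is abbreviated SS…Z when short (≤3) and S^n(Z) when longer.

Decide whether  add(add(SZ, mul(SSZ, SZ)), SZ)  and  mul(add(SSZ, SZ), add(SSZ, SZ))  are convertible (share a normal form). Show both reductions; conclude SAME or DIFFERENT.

Term A:
  start: add(add(SZ, mul(SSZ, SZ)), SZ)
  →1  add(S(add(Z, mul(SSZ, SZ))), SZ)
  →2  S(add(add(Z, mul(SSZ, SZ)), SZ))
  →3  S(add(mul(SSZ, SZ), SZ))
  →4  S(add(add(SZ, mul(SZ, SZ)), SZ))
  →5  S(add(S(add(Z, mul(SZ, SZ))), SZ))
  →6  S(S(add(add(Z, mul(SZ, SZ)), SZ)))
  →7  S(S(add(mul(SZ, SZ), SZ)))
  →8  S(S(add(add(SZ, mul(Z, SZ)), SZ)))
  →9  S(S(add(S(add(Z, mul(Z, SZ))), SZ)))
  →10  S(S(S(add(add(Z, mul(Z, SZ)), SZ))))
  →11  S(S(S(add(mul(Z, SZ), SZ))))
  →12  S(S(S(add(Z, SZ))))
  →13  S^4(Z)

Term B:
  start: mul(add(SSZ, SZ), add(SSZ, SZ))
  →1  mul(S(add(SZ, SZ)), add(SSZ, SZ))
  →2  add(add(SSZ, SZ), mul(add(SZ, SZ), add(SSZ, SZ)))
  →3  add(S(add(SZ, SZ)), mul(add(SZ, SZ), add(SSZ, SZ)))
  →4  S(add(add(SZ, SZ), mul(add(SZ, SZ), add(SSZ, SZ))))
  →5  S(add(S(add(Z, SZ)), mul(add(SZ, SZ), add(SSZ, SZ))))
  →6  S(S(add(add(Z, SZ), mul(add(SZ, SZ), add(SSZ, SZ)))))
  →7  S(S(add(SZ, mul(add(SZ, SZ), add(SSZ, SZ)))))
  →8  S(S(S(add(Z, mul(add(SZ, SZ), add(SSZ, SZ))))))
  →9  S(S(S(mul(add(SZ, SZ), add(SSZ, SZ)))))
  →10  S(S(S(mul(S(add(Z, SZ)), add(SSZ, SZ)))))
  →11  S(S(S(add(add(SSZ, SZ), mul(add(Z, SZ), add(SSZ, SZ))))))
  →12  S(S(S(add(S(add(SZ, SZ)), mul(add(Z, SZ), add(SSZ, SZ))))))
  →13  S(S(S(S(add(add(SZ, SZ), mul(add(Z, SZ), add(SSZ, SZ)))))))
  →14  S(S(S(S(add(S(add(Z, SZ)), mul(add(Z, SZ), add(SSZ, SZ)))))))
  →15  S(S(S(S(S(add(add(Z, SZ), mul(add(Z, SZ), add(SSZ, SZ))))))))
  →16  S(S(S(S(S(add(SZ, mul(add(Z, SZ), add(SSZ, SZ))))))))
  →17  S(S(S(S(S(S(add(Z, mul(add(Z, SZ), add(SSZ, SZ)))))))))
  →18  S(S(S(S(S(S(mul(add(Z, SZ), add(SSZ, SZ))))))))
  →19  S(S(S(S(S(S(mul(SZ, add(SSZ, SZ))))))))
  →20  S(S(S(S(S(S(add(add(SSZ, SZ), mul(Z, add(SSZ, SZ)))))))))
  →21  S(S(S(S(S(S(add(S(add(SZ, SZ)), mul(Z, add(SSZ, SZ)))))))))
  →22  S(S(S(S(S(S(S(add(add(SZ, SZ), mul(Z, add(SSZ, SZ))))))))))
  →23  S(S(S(S(S(S(S(add(S(add(Z, SZ)), mul(Z, add(SSZ, SZ))))))))))
  →24  S(S(S(S(S(S(S(S(add(add(Z, SZ), mul(Z, add(SSZ, SZ)))))))))))
  →25  S(S(S(S(S(S(S(S(add(SZ, mul(Z, add(SSZ, SZ)))))))))))
  →26  S(S(S(S(S(S(S(S(S(add(Z, mul(Z, add(SSZ, SZ))))))))))))
  →27  S(S(S(S(S(S(S(S(S(mul(Z, add(SSZ, SZ)))))))))))
  →28  S^9(Z)

Answer: DIFFERENT — A ⇓ S^4(Z), B ⇓ S^9(Z)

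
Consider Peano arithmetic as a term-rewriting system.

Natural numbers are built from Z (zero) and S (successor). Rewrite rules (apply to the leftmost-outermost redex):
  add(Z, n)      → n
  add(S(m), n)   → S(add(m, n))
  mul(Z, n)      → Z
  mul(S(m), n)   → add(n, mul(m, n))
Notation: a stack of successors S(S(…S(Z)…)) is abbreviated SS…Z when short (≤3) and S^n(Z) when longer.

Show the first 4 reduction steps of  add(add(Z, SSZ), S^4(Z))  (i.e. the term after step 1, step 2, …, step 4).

  start: add(add(Z, SSZ), S^4(Z))
  step 1: add(SSZ, S^4(Z))
  step 2: S(add(SZ, S^4(Z)))
  step 3: S(S(add(Z, S^4(Z))))
  step 4: S^6(Z)

Answer: after 4 steps: S^6(Z)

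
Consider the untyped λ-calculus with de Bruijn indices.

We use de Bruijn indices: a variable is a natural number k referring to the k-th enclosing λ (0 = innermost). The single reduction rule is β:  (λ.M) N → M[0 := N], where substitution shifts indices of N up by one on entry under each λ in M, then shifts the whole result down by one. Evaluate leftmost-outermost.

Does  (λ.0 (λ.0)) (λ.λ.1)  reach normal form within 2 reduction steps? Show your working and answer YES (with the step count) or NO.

Answer: YES — reaches normal form λ.λ.0 in 2 ≤ 2 steps

Derivation:
  start: (λ.0 (λ.0)) (λ.λ.1)
  →1  (λ.λ.1) (λ.0)
  →2  λ.λ.0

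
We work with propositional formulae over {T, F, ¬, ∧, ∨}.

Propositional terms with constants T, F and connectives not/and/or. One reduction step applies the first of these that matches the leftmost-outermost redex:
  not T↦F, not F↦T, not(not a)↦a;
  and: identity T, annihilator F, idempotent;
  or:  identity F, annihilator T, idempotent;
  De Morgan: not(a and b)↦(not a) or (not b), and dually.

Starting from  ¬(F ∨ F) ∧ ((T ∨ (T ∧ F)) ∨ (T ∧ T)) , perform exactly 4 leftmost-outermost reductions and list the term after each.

Answer: after 4 steps: (T ∨ (T ∧ F)) ∨ (T ∧ T)

Derivation:
  start: ¬(F ∨ F) ∧ ((T ∨ (T ∧ F)) ∨ (T ∧ T))
  [1] (¬F ∧ ¬F) ∧ ((T ∨ (T ∧ F)) ∨ (T ∧ T))
  [2] ¬F ∧ ((T ∨ (T ∧ F)) ∨ (T ∧ T))
  [3] T ∧ ((T ∨ (T ∧ F)) ∨ (T ∧ T))
  [4] (T ∨ (T ∧ F)) ∨ (T ∧ T)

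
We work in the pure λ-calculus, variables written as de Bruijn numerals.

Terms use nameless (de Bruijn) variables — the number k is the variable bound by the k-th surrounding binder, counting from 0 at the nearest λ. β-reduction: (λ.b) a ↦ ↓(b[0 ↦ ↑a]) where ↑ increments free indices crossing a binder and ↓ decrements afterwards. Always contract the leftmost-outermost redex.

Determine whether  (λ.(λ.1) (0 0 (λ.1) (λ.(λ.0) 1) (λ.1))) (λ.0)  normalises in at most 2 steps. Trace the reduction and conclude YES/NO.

  start: (λ.(λ.1) (0 0 (λ.1) (λ.(λ.0) 1) (λ.1))) (λ.0)
  →1  (λ.λ.0) ((λ.0) (λ.0) (λ.λ.0) (λ.(λ.0) (λ.0)) (λ.λ.0))
  →2  λ.0

Answer: YES — reaches normal form λ.0 in 2 ≤ 2 steps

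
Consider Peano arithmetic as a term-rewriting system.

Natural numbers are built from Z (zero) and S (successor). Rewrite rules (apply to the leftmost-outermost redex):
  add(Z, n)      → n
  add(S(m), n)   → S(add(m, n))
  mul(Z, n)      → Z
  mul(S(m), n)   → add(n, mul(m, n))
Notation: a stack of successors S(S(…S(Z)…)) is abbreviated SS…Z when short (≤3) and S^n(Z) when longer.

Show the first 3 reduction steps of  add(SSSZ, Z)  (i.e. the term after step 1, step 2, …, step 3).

Answer: after 3 steps: S(S(S(add(Z, Z))))

Reduction:
  start: add(SSSZ, Z)
  step 1: S(add(SSZ, Z))
  step 2: S(S(add(SZ, Z)))
  step 3: S(S(S(add(Z, Z))))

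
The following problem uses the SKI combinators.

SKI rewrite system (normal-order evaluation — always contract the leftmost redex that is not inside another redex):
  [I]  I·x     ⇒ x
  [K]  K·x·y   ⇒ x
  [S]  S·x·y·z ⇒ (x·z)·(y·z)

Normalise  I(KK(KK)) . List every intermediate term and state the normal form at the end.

  start: I(KK(KK))
  [1] KK(KK)
  [2] K

Answer: normal form = K  (in 2 steps)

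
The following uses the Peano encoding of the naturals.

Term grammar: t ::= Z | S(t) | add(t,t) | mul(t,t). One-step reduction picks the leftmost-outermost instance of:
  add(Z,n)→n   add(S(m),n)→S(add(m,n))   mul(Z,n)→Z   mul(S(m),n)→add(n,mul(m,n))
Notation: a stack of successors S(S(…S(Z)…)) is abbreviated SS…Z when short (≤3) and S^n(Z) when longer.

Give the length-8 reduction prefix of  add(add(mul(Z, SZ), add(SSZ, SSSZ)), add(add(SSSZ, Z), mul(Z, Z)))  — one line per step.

Answer: after 8 steps: S(S(S(add(SSZ, add(add(SSSZ, Z), mul(Z, Z))))))

Derivation:
  start: add(add(mul(Z, SZ), add(SSZ, SSSZ)), add(add(SSSZ, Z), mul(Z, Z)))
  [1] add(add(Z, add(SSZ, SSSZ)), add(add(SSSZ, Z), mul(Z, Z)))
  [2] add(add(SSZ, SSSZ), add(add(SSSZ, Z), mul(Z, Z)))
  [3] add(S(add(SZ, SSSZ)), add(add(SSSZ, Z), mul(Z, Z)))
  [4] S(add(add(SZ, SSSZ), add(add(SSSZ, Z), mul(Z, Z))))
  [5] S(add(S(add(Z, SSSZ)), add(add(SSSZ, Z), mul(Z, Z))))
  [6] S(S(add(add(Z, SSSZ), add(add(SSSZ, Z), mul(Z, Z)))))
  [7] S(S(add(SSSZ, add(add(SSSZ, Z), mul(Z, Z)))))
  [8] S(S(S(add(SSZ, add(add(SSSZ, Z), mul(Z, Z))))))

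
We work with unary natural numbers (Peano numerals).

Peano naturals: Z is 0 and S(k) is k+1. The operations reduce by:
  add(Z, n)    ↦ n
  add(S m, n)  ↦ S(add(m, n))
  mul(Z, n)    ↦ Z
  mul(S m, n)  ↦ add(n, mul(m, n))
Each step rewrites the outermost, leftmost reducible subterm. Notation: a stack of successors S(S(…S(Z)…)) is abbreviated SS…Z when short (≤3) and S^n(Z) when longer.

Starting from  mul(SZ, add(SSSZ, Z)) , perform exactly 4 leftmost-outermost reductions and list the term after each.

Answer: after 4 steps: S(add(S(add(SZ, Z)), mul(Z, add(SSSZ, Z))))

Reduction:
  start: mul(SZ, add(SSSZ, Z))
  [1] add(add(SSSZ, Z), mul(Z, add(SSSZ, Z)))
  [2] add(S(add(SSZ, Z)), mul(Z, add(SSSZ, Z)))
  [3] S(add(add(SSZ, Z), mul(Z, add(SSSZ, Z))))
  [4] S(add(S(add(SZ, Z)), mul(Z, add(SSSZ, Z))))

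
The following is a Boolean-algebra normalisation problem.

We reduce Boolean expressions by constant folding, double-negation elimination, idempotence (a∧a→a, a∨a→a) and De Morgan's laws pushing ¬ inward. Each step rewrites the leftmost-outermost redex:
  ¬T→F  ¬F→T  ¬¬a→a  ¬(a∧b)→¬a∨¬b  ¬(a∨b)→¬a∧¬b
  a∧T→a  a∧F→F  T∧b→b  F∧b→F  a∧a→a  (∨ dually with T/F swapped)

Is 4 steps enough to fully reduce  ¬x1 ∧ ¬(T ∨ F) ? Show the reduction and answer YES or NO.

  start: ¬x1 ∧ ¬(T ∨ F)
  step 1: ¬x1 ∧ (¬T ∧ ¬F)
  step 2: ¬x1 ∧ (F ∧ ¬F)
  step 3: ¬x1 ∧ F
  step 4: F

Answer: YES — reaches normal form F in 4 ≤ 4 steps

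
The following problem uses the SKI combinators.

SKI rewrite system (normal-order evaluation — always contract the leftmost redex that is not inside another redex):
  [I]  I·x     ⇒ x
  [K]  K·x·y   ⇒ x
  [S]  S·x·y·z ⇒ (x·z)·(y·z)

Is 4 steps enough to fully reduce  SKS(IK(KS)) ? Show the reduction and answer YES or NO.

  start: SKS(IK(KS))
  →1  K(IK(KS))(S(IK(KS)))
  →2  IK(KS)
  →3  K(KS)

Answer: YES — reaches normal form K(KS) in 3 ≤ 4 steps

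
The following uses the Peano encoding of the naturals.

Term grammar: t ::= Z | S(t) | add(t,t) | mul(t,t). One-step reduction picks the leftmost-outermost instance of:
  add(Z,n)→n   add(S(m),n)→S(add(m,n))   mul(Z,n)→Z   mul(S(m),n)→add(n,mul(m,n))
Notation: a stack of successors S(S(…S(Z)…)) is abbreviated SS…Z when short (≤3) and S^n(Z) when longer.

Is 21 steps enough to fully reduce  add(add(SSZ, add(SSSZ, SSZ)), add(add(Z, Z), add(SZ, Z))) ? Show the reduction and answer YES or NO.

  start: add(add(SSZ, add(SSSZ, SSZ)), add(add(Z, Z), add(SZ, Z)))
  step 1: add(S(add(SZ, add(SSSZ, SSZ))), add(add(Z, Z), add(SZ, Z)))
  step 2: S(add(add(SZ, add(SSSZ, SSZ)), add(add(Z, Z), add(SZ, Z))))
  step 3: S(add(S(add(Z, add(SSSZ, SSZ))), add(add(Z, Z), add(SZ, Z))))
  step 4: S(S(add(add(Z, add(SSSZ, SSZ)), add(add(Z, Z), add(SZ, Z)))))
  step 5: S(S(add(add(SSSZ, SSZ), add(add(Z, Z), add(SZ, Z)))))
  step 6: S(S(add(S(add(SSZ, SSZ)), add(add(Z, Z), add(SZ, Z)))))
  step 7: S(S(S(add(add(SSZ, SSZ), add(add(Z, Z), add(SZ, Z))))))
  step 8: S(S(S(add(S(add(SZ, SSZ)), add(add(Z, Z), add(SZ, Z))))))
  step 9: S(S(S(S(add(add(SZ, SSZ), add(add(Z, Z), add(SZ, Z)))))))
  step 10: S(S(S(S(add(S(add(Z, SSZ)), add(add(Z, Z), add(SZ, Z)))))))
  step 11: S(S(S(S(S(add(add(Z, SSZ), add(add(Z, Z), add(SZ, Z))))))))
  step 12: S(S(S(S(S(add(SSZ, add(add(Z, Z), add(SZ, Z))))))))
  step 13: S(S(S(S(S(S(add(SZ, add(add(Z, Z), add(SZ, Z)))))))))
  step 14: S(S(S(S(S(S(S(add(Z, add(add(Z, Z), add(SZ, Z))))))))))
  step 15: S(S(S(S(S(S(S(add(add(Z, Z), add(SZ, Z)))))))))
  step 16: S(S(S(S(S(S(S(add(Z, add(SZ, Z)))))))))
  step 17: S(S(S(S(S(S(S(add(SZ, Z))))))))
  step 18: S(S(S(S(S(S(S(S(add(Z, Z)))))))))
  step 19: S^8(Z)

Answer: YES — reaches normal form S^8(Z) in 19 ≤ 21 steps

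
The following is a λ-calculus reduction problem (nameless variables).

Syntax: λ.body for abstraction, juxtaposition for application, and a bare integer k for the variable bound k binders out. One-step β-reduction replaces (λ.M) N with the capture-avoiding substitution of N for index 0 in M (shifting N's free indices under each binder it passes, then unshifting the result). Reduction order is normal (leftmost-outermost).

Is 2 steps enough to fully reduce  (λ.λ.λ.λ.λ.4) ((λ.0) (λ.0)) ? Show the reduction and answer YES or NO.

  start: (λ.λ.λ.λ.λ.4) ((λ.0) (λ.0))
  step 1: λ.λ.λ.λ.(λ.0) (λ.0)
  step 2: λ.λ.λ.λ.λ.0

Answer: YES — reaches normal form λ.λ.λ.λ.λ.0 in 2 ≤ 2 steps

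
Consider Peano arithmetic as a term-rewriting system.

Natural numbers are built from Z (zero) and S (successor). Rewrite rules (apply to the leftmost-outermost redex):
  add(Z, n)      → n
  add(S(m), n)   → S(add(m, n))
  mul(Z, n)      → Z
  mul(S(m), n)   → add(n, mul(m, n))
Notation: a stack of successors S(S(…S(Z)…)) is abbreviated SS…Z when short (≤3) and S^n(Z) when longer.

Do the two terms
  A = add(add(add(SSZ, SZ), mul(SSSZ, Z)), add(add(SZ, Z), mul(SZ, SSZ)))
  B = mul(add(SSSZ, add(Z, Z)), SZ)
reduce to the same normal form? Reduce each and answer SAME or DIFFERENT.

Term A:
  start: add(add(add(SSZ, SZ), mul(SSSZ, Z)), add(add(SZ, Z), mul(SZ, SSZ)))
  step 1: add(add(S(add(SZ, SZ)), mul(SSSZ, Z)), add(add(SZ, Z), mul(SZ, SSZ)))
  step 2: add(S(add(add(SZ, SZ), mul(SSSZ, Z))), add(add(SZ, Z), mul(SZ, SSZ)))
  step 3: S(add(add(add(SZ, SZ), mul(SSSZ, Z)), add(add(SZ, Z), mul(SZ, SSZ))))
  step 4: S(add(add(S(add(Z, SZ)), mul(SSSZ, Z)), add(add(SZ, Z), mul(SZ, SSZ))))
  step 5: S(add(S(add(add(Z, SZ), mul(SSSZ, Z))), add(add(SZ, Z), mul(SZ, SSZ))))
  step 6: S(S(add(add(add(Z, SZ), mul(SSSZ, Z)), add(add(SZ, Z), mul(SZ, SSZ)))))
  step 7: S(S(add(add(SZ, mul(SSSZ, Z)), add(add(SZ, Z), mul(SZ, SSZ)))))
  step 8: S(S(add(S(add(Z, mul(SSSZ, Z))), add(add(SZ, Z), mul(SZ, SSZ)))))
  step 9: S(S(S(add(add(Z, mul(SSSZ, Z)), add(add(SZ, Z), mul(SZ, SSZ))))))
  step 10: S(S(S(add(mul(SSSZ, Z), add(add(SZ, Z), mul(SZ, SSZ))))))
  step 11: S(S(S(add(add(Z, mul(SSZ, Z)), add(add(SZ, Z), mul(SZ, SSZ))))))
  step 12: S(S(S(add(mul(SSZ, Z), add(add(SZ, Z), mul(SZ, SSZ))))))
  step 13: S(S(S(add(add(Z, mul(SZ, Z)), add(add(SZ, Z), mul(SZ, SSZ))))))
  step 14: S(S(S(add(mul(SZ, Z), add(add(SZ, Z), mul(SZ, SSZ))))))
  step 15: S(S(S(add(add(Z, mul(Z, Z)), add(add(SZ, Z), mul(SZ, SSZ))))))
  step 16: S(S(S(add(mul(Z, Z), add(add(SZ, Z), mul(SZ, SSZ))))))
  step 17: S(S(S(add(Z, add(add(SZ, Z), mul(SZ, SSZ))))))
  step 18: S(S(S(add(add(SZ, Z), mul(SZ, SSZ)))))
  step 19: S(S(S(add(S(add(Z, Z)), mul(SZ, SSZ)))))
  step 20: S(S(S(S(add(add(Z, Z), mul(SZ, SSZ))))))
  step 21: S(S(S(S(add(Z, mul(SZ, SSZ))))))
  step 22: S(S(S(S(mul(SZ, SSZ)))))
  step 23: S(S(S(S(add(SSZ, mul(Z, SSZ))))))
  step 24: S(S(S(S(S(add(SZ, mul(Z, SSZ)))))))
  step 25: S(S(S(S(S(S(add(Z, mul(Z, SSZ))))))))
  step 26: S(S(S(S(S(S(mul(Z, SSZ)))))))
  step 27: S^6(Z)

Term B:
  start: mul(add(SSSZ, add(Z, Z)), SZ)
  step 1: mul(S(add(SSZ, add(Z, Z))), SZ)
  step 2: add(SZ, mul(add(SSZ, add(Z, Z)), SZ))
  step 3: S(add(Z, mul(add(SSZ, add(Z, Z)), SZ)))
  step 4: S(mul(add(SSZ, add(Z, Z)), SZ))
  step 5: S(mul(S(add(SZ, add(Z, Z))), SZ))
  step 6: S(add(SZ, mul(add(SZ, add(Z, Z)), SZ)))
  step 7: S(S(add(Z, mul(add(SZ, add(Z, Z)), SZ))))
  step 8: S(S(mul(add(SZ, add(Z, Z)), SZ)))
  step 9: S(S(mul(S(add(Z, add(Z, Z))), SZ)))
  step 10: S(S(add(SZ, mul(add(Z, add(Z, Z)), SZ))))
  step 11: S(S(S(add(Z, mul(add(Z, add(Z, Z)), SZ)))))
  step 12: S(S(S(mul(add(Z, add(Z, Z)), SZ))))
  step 13: S(S(S(mul(add(Z, Z), SZ))))
  step 14: S(S(S(mul(Z, SZ))))
  step 15: SSSZ

Answer: DIFFERENT — A ⇓ S^6(Z), B ⇓ SSSZ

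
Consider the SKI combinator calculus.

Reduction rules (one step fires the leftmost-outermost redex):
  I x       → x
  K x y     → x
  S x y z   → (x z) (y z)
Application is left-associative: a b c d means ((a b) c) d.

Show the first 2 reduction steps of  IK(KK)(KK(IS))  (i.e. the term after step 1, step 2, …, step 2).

  start: IK(KK)(KK(IS))
  →1  K(KK)(KK(IS))
  →2  KK

Answer: after 2 steps: KK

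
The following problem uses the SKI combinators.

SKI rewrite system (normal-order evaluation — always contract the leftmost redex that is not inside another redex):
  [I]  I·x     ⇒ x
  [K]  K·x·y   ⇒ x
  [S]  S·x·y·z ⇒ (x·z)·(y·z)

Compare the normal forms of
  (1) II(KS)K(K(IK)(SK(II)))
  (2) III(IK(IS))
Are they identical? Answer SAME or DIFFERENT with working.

Answer: DIFFERENT — A ⇓ SK, B ⇓ KS

Reduction:
Term A:
  start: II(KS)K(K(IK)(SK(II)))
  step 1: I(KS)K(K(IK)(SK(II)))
  step 2: KSK(K(IK)(SK(II)))
  step 3: S(K(IK)(SK(II)))
  step 4: S(IK)
  step 5: SK

Term B:
  start: III(IK(IS))
  step 1: II(IK(IS))
  step 2: I(IK(IS))
  step 3: IK(IS)
  step 4: K(IS)
  step 5: KS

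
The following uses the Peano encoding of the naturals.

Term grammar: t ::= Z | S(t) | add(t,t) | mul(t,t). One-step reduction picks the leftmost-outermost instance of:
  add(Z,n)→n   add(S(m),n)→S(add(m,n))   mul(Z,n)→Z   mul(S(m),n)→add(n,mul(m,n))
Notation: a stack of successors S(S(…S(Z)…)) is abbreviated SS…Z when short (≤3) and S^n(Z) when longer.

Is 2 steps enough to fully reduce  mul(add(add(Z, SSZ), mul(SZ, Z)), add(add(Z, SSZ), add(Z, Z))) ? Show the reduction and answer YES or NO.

  start: mul(add(add(Z, SSZ), mul(SZ, Z)), add(add(Z, SSZ), add(Z, Z)))
  →1  mul(add(SSZ, mul(SZ, Z)), add(add(Z, SSZ), add(Z, Z)))
  →2  mul(S(add(SZ, mul(SZ, Z))), add(add(Z, SSZ), add(Z, Z)))

Answer: NO — after 2 steps the term is mul(S(add(SZ, mul(SZ, Z))), add(add(Z, SSZ), add(Z, Z))), not yet normal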